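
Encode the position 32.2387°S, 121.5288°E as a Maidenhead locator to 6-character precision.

Shift to the Maidenhead origin (180°W, 90°S): lon 301.5288, lat 57.7613.
Field: lon ⌊301.5288/20⌋ = 15 → P; lat ⌊57.7613/10⌋ = 5 → F.
Square: lon ⌊1.5288/2⌋ = 0; lat ⌊7.7613/1⌋ = 7.
Subsquare: lon ⌊1.5288/0.0833333⌋ = 18 → s; lat ⌊0.7613/0.0416667⌋ = 18 → s.

PF07ss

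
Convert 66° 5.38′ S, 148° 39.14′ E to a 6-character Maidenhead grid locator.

Shift to the Maidenhead origin (180°W, 90°S): lon 328.6523, lat 23.9103.
Field (20°×10°, letters A–R): 328.6523/20 → 16 → Q, 23.9103/10 → 2 → C; chars QC.
Square (2°×1°, digits 0–9): 8.6523/2 → 4, 3.9103/1 → 3; chars 43.
Subsquare (5′×2.5′, letters a–x): 0.6523/0.0833333 → 7 → h, 0.9103/0.0416667 → 21 → v; chars hv.

QC43hv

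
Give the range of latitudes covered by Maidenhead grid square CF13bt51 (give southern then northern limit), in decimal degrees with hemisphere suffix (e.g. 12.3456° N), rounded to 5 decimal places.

36.20417° S, 36.20000° S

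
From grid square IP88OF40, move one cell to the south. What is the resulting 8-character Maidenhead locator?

IP88oe49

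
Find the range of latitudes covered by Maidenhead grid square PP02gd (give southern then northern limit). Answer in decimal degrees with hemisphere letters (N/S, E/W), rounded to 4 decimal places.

Field P=15, P=15: +15·20° lon, +15·10° lat → SW at lon 120°, lat 60°.
Square 0, 2: +0·2° lon, +2·1° lat → SW at lon 120°, lat 62°.
Subsquare g=6, d=3: +6·0.0833333° lon, +3·0.0416667° lat → SW at lon 120.5°, lat 62.125°.
Cell spans 0.0833333° lon × 0.0416667° lat.
south 62.1250° N, north 62.1667° N.

62.1250° N, 62.1667° N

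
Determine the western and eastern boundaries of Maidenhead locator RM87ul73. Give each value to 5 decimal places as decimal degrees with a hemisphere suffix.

177.72500° E, 177.73333° E

Field R=17, M=12: +17·20° lon, +12·10° lat → SW at lon 160°, lat 30°.
Square 8, 7: +8·2° lon, +7·1° lat → SW at lon 176°, lat 37°.
Subsquare u=20, l=11: +20·0.0833333° lon, +11·0.0416667° lat → SW at lon 177.667°, lat 37.4583°.
Extended square 7, 3: +7·0.00833333° lon, +3·0.00416667° lat → SW at lon 177.725°, lat 37.4708°.
Cell spans 0.00833333° lon × 0.00416667° lat.
west 177.72500° E, east 177.73333° E.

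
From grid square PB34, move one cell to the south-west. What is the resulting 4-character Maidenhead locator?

Longitude square 3; −1 → 2.
Latitude square 4; −1 → 3.

PB23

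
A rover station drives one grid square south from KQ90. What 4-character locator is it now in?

Latitude square 0; −1 → -1, wraps to 9, carry into field.
Latitude field Q = 16; −1 → 15 = P.
The longitude characters are unchanged.

KP99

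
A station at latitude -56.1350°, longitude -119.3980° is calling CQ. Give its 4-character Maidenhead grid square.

Shift to the Maidenhead origin (180°W, 90°S): lon 60.60, lat 33.87.
Field (20°×10°, letters A–R): lon ⌊60.60/20⌋ = 3 → D; lat ⌊33.87/10⌋ = 3 → D.
Square (2°×1°, digits 0–9): lon ⌊0.60/2⌋ = 0; lat ⌊3.87/1⌋ = 3.

DD03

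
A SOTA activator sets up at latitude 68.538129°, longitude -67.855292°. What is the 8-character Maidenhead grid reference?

FP68bm79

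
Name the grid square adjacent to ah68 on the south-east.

AH77

Longitude square 6; +1 → 7.
Latitude square 8; −1 → 7.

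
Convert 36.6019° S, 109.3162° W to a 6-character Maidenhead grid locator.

DF53ij

Shift to the Maidenhead origin (180°W, 90°S): lon 70.6838, lat 53.3981.
Field: lon ⌊70.6838/20⌋ = 3 → D; lat ⌊53.3981/10⌋ = 5 → F.
Square: lon ⌊10.6838/2⌋ = 5; lat ⌊3.3981/1⌋ = 3.
Subsquare: lon ⌊0.6838/0.0833333⌋ = 8 → i; lat ⌊0.3981/0.0416667⌋ = 9 → j.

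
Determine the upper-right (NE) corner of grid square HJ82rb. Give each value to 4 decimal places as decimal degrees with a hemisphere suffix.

2.0833° N, 22.5000° W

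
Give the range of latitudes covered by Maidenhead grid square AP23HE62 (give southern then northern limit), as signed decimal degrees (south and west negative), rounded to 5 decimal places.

Field A=0, P=15: +0·20° lon, +15·10° lat → SW at lon -180°, lat 60°.
Square 2, 3: +2·2° lon, +3·1° lat → SW at lon -176°, lat 63°.
Subsquare h=7, e=4: +7·0.0833333° lon, +4·0.0416667° lat → SW at lon -175.417°, lat 63.1667°.
Extended square 6, 2: +6·0.00833333° lon, +2·0.00416667° lat → SW at lon -175.367°, lat 63.175°.
Cell spans 0.00833333° lon × 0.00416667° lat.
south 63.17500, north 63.17917.

63.17500, 63.17917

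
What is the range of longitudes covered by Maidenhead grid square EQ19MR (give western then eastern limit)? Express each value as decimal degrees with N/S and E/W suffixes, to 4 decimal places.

Field E=4, Q=16: +4·20° lon, +16·10° lat → SW at lon -100°, lat 70°.
Square 1, 9: +1·2° lon, +9·1° lat → SW at lon -98°, lat 79°.
Subsquare m=12, r=17: +12·0.0833333° lon, +17·0.0416667° lat → SW at lon -97°, lat 79.7083°.
Cell spans 0.0833333° lon × 0.0416667° lat.
west 97.0000° W, east 96.9167° W.

97.0000° W, 96.9167° W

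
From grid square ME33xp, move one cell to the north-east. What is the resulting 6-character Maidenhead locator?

Longitude subsquare x = 23; +1 → 24, wraps to 0 = a, carry into square.
Longitude square 3; +1 → 4.
Latitude subsquare p = 15; +1 → 16 = q.

ME43aq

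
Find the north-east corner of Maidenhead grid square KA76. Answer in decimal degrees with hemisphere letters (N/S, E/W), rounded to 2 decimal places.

83.00° S, 36.00° E

Field K=10, A=0: +10·20° lon, +0·10° lat → SW at lon 20°, lat -90°.
Square 7, 6: +7·2° lon, +6·1° lat → SW at lon 34°, lat -84°.
Cell spans 2° lon × 1° lat. NE corner is SW corner plus one full cell.
latitude 83.00° S, longitude 36.00° E.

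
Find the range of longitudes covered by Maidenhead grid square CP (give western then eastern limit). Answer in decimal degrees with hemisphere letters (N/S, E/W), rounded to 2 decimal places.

140.00° W, 120.00° W

Field C=2, P=15: +2·20° lon, +15·10° lat → SW at lon -140°, lat 60°.
Cell spans 20° lon × 10° lat.
west 140.00° W, east 120.00° W.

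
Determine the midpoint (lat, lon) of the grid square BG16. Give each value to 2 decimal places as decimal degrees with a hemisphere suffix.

Field B=1, G=6: +1·20° lon, +6·10° lat → SW at lon -160°, lat -30°.
Square 1, 6: +1·2° lon, +6·1° lat → SW at lon -158°, lat -24°.
Cell spans 2° lon × 1° lat. Centre is SW corner plus half of each.
latitude 23.50° S, longitude 157.00° W.

23.50° S, 157.00° W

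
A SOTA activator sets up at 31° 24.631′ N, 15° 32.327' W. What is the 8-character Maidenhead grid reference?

IM21fj58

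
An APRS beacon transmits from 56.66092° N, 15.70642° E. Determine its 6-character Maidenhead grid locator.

Add 180° to longitude and 90° to latitude: 195.7064, 146.6609.
Field: 195.7064/20 → 9 → J, 146.6609/10 → 14 → O; chars JO.
Square: 15.7064/2 → 7, 6.6609/1 → 6; chars 76.
Subsquare: 1.7064/0.0833333 → 20 → u, 0.6609/0.0416667 → 15 → p; chars up.

JO76up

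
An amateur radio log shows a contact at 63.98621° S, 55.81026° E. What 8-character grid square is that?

LC76va73

Offset from 180°W / 90°S: lon 235.81026°, lat 26.01379°.
Field: lon ⌊235.81026/20⌋ = 11 → L; lat ⌊26.01379/10⌋ = 2 → C.
Square: lon ⌊15.81026/2⌋ = 7; lat ⌊6.01379/1⌋ = 6.
Subsquare: lon ⌊1.81026/0.0833333⌋ = 21 → v; lat ⌊0.01379/0.0416667⌋ = 0 → a.
Extended square: lon ⌊0.06026/0.00833333⌋ = 7; lat ⌊0.01379/0.00416667⌋ = 3.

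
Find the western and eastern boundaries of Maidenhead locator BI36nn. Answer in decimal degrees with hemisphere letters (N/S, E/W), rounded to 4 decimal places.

152.9167° W, 152.8333° W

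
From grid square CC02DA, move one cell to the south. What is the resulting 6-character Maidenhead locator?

CC01dx

Latitude subsquare a = 0; −1 → -1, wraps to 23 = x, carry into square.
Latitude square 2; −1 → 1.
The longitude characters are unchanged.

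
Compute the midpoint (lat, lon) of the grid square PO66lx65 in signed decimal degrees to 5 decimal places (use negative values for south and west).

56.98125, 132.97083

Field P=15, O=14: +15·20° lon, +14·10° lat → SW at lon 120°, lat 50°.
Square 6, 6: +6·2° lon, +6·1° lat → SW at lon 132°, lat 56°.
Subsquare l=11, x=23: +11·0.0833333° lon, +23·0.0416667° lat → SW at lon 132.917°, lat 56.9583°.
Extended square 6, 5: +6·0.00833333° lon, +5·0.00416667° lat → SW at lon 132.967°, lat 56.9792°.
Cell spans 0.00833333° lon × 0.00416667° lat. Centre is SW corner plus half of each.
latitude 56.98125, longitude 132.97083.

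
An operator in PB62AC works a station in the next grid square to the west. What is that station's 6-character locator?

Longitude subsquare a = 0; −1 → -1, wraps to 23 = x, carry into square.
Longitude square 6; −1 → 5.
The latitude characters are unchanged.

PB52xc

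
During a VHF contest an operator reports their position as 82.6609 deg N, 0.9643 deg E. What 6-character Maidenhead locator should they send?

Shift to the Maidenhead origin (180°W, 90°S): lon 180.9643, lat 172.6609.
Field: 180.9643/20 → 9 → J, 172.6609/10 → 17 → R; chars JR.
Square: 0.9643/2 → 0, 2.6609/1 → 2; chars 02.
Subsquare: 0.9643/0.0833333 → 11 → l, 0.6609/0.0416667 → 15 → p; chars lp.

JR02lp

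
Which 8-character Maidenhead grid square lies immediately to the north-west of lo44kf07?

LO44jf98

Longitude extended square 0; −1 → -1, wraps to 9, carry into subsquare.
Longitude subsquare k = 10; −1 → 9 = j.
Latitude extended square 7; +1 → 8.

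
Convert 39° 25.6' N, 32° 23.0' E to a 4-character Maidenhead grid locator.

KM69

Add 180° to longitude and 90° to latitude: 212.38, 129.43.
Field: lon ⌊212.38/20⌋ = 10 → K; lat ⌊129.43/10⌋ = 12 → M.
Square: lon ⌊12.38/2⌋ = 6; lat ⌊9.43/1⌋ = 9.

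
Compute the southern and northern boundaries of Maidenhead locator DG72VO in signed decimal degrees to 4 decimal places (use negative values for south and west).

-27.4167, -27.3750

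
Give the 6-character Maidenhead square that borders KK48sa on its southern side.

KK47sx

Latitude subsquare a = 0; −1 → -1, wraps to 23 = x, carry into square.
Latitude square 8; −1 → 7.
The longitude characters are unchanged.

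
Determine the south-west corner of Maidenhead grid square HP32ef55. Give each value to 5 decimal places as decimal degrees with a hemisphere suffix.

62.22917° N, 33.62500° W

Field H=7, P=15: +7·20° lon, +15·10° lat → SW at lon -40°, lat 60°.
Square 3, 2: +3·2° lon, +2·1° lat → SW at lon -34°, lat 62°.
Subsquare e=4, f=5: +4·0.0833333° lon, +5·0.0416667° lat → SW at lon -33.6667°, lat 62.2083°.
Extended square 5, 5: +5·0.00833333° lon, +5·0.00416667° lat → SW at lon -33.625°, lat 62.2292°.
latitude 62.22917° N, longitude 33.62500° W.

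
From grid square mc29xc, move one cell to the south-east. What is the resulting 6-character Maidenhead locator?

Longitude subsquare x = 23; +1 → 24, wraps to 0 = a, carry into square.
Longitude square 2; +1 → 3.
Latitude subsquare c = 2; −1 → 1 = b.

MC39ab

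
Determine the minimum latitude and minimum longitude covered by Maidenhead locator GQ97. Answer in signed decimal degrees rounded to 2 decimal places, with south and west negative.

Field G=6, Q=16: +6·20° lon, +16·10° lat → SW at lon -60°, lat 70°.
Square 9, 7: +9·2° lon, +7·1° lat → SW at lon -42°, lat 77°.
latitude 77.00, longitude -42.00.

77.00, -42.00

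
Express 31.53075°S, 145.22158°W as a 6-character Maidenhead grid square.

Add 180° to longitude and 90° to latitude: 34.7784, 58.4693.
Field: lon ⌊34.7784/20⌋ = 1 → B; lat ⌊58.4693/10⌋ = 5 → F.
Square: lon ⌊14.7784/2⌋ = 7; lat ⌊8.4693/1⌋ = 8.
Subsquare: lon ⌊0.7784/0.0833333⌋ = 9 → j; lat ⌊0.4693/0.0416667⌋ = 11 → l.

BF78jl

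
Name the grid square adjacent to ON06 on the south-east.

Longitude square 0; +1 → 1.
Latitude square 6; −1 → 5.

ON15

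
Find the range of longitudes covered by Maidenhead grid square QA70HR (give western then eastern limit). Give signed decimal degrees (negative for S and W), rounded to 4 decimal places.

Field Q=16, A=0: +16·20° lon, +0·10° lat → SW at lon 140°, lat -90°.
Square 7, 0: +7·2° lon, +0·1° lat → SW at lon 154°, lat -90°.
Subsquare h=7, r=17: +7·0.0833333° lon, +17·0.0416667° lat → SW at lon 154.583°, lat -89.2917°.
Cell spans 0.0833333° lon × 0.0416667° lat.
west 154.5833, east 154.6667.

154.5833, 154.6667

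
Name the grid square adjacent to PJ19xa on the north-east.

PJ29ab

Longitude subsquare x = 23; +1 → 24, wraps to 0 = a, carry into square.
Longitude square 1; +1 → 2.
Latitude subsquare a = 0; +1 → 1 = b.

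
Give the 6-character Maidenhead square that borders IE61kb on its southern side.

IE61ka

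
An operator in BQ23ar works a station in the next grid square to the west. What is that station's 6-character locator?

BQ13xr

Longitude subsquare a = 0; −1 → -1, wraps to 23 = x, carry into square.
Longitude square 2; −1 → 1.
The latitude characters are unchanged.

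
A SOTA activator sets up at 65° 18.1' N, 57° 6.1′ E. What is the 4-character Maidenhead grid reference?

LP85

Add 180° to longitude and 90° to latitude: 237.10, 155.30.
Field (20°×10°, letters A–R): 237.10/20 → 11 → L, 155.30/10 → 15 → P; chars LP.
Square (2°×1°, digits 0–9): 17.10/2 → 8, 5.30/1 → 5; chars 85.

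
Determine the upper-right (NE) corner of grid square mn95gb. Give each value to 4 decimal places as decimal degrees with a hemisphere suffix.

Field M=12, N=13: +12·20° lon, +13·10° lat → SW at lon 60°, lat 40°.
Square 9, 5: +9·2° lon, +5·1° lat → SW at lon 78°, lat 45°.
Subsquare g=6, b=1: +6·0.0833333° lon, +1·0.0416667° lat → SW at lon 78.5°, lat 45.0417°.
Cell spans 0.0833333° lon × 0.0416667° lat. NE corner is SW corner plus one full cell.
latitude 45.0833° N, longitude 78.5833° E.

45.0833° N, 78.5833° E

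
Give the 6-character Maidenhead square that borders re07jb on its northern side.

Latitude subsquare b = 1; +1 → 2 = c.
The longitude characters are unchanged.

RE07jc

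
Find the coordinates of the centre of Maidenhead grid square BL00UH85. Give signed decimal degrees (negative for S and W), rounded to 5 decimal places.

Field B=1, L=11: +1·20° lon, +11·10° lat → SW at lon -160°, lat 20°.
Square 0, 0: +0·2° lon, +0·1° lat → SW at lon -160°, lat 20°.
Subsquare u=20, h=7: +20·0.0833333° lon, +7·0.0416667° lat → SW at lon -158.333°, lat 20.2917°.
Extended square 8, 5: +8·0.00833333° lon, +5·0.00416667° lat → SW at lon -158.267°, lat 20.3125°.
Cell spans 0.00833333° lon × 0.00416667° lat. Centre is SW corner plus half of each.
latitude 20.31458, longitude -158.26250.

20.31458, -158.26250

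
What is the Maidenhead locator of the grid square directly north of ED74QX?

ED75qa

Latitude subsquare x = 23; +1 → 24, wraps to 0 = a, carry into square.
Latitude square 4; +1 → 5.
The longitude characters are unchanged.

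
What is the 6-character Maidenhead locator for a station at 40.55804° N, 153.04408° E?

QN60mn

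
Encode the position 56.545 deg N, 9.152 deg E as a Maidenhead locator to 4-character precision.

JO46

Offset from 180°W / 90°S: lon 189.15°, lat 146.55°.
Field: 189.15/20 → 9 → J, 146.55/10 → 14 → O; chars JO.
Square: 9.15/2 → 4, 6.55/1 → 6; chars 46.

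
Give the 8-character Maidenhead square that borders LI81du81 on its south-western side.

LI81du70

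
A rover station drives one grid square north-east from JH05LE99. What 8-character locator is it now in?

Longitude extended square 9; +1 → 10, wraps to 0, carry into subsquare.
Longitude subsquare l = 11; +1 → 12 = m.
Latitude extended square 9; +1 → 10, wraps to 0, carry into subsquare.
Latitude subsquare e = 4; +1 → 5 = f.

JH05mf00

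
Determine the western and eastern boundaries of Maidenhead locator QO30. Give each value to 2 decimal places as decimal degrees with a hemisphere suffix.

146.00° E, 148.00° E

Field Q=16, O=14: +16·20° lon, +14·10° lat → SW at lon 140°, lat 50°.
Square 3, 0: +3·2° lon, +0·1° lat → SW at lon 146°, lat 50°.
Cell spans 2° lon × 1° lat.
west 146.00° E, east 148.00° E.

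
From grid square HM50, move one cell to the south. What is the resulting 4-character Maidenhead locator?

Latitude square 0; −1 → -1, wraps to 9, carry into field.
Latitude field M = 12; −1 → 11 = L.
The longitude characters are unchanged.

HL59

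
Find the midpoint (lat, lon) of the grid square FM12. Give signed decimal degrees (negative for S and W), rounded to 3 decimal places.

32.500, -77.000

Field F=5, M=12: +5·20° lon, +12·10° lat → SW at lon -80°, lat 30°.
Square 1, 2: +1·2° lon, +2·1° lat → SW at lon -78°, lat 32°.
Cell spans 2° lon × 1° lat. Centre is SW corner plus half of each.
latitude 32.500, longitude -77.000.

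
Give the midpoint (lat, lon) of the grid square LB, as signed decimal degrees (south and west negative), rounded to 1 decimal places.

-75.0, 50.0

Field L=11, B=1: +11·20° lon, +1·10° lat → SW at lon 40°, lat -80°.
Cell spans 20° lon × 10° lat. Centre is SW corner plus half of each.
latitude -75.0, longitude 50.0.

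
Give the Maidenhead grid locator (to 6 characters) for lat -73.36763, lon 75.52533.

Shift to the Maidenhead origin (180°W, 90°S): lon 255.5253, lat 16.6324.
Field: lon ⌊255.5253/20⌋ = 12 → M; lat ⌊16.6324/10⌋ = 1 → B.
Square: lon ⌊15.5253/2⌋ = 7; lat ⌊6.6324/1⌋ = 6.
Subsquare: lon ⌊1.5253/0.0833333⌋ = 18 → s; lat ⌊0.6324/0.0416667⌋ = 15 → p.

MB76sp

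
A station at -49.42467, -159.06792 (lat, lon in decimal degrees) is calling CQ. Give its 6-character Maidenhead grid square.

BE00ln

Offset from 180°W / 90°S: lon 20.9321°, lat 40.5753°.
Field: 20.9321/20 → 1 → B, 40.5753/10 → 4 → E; chars BE.
Square: 0.9321/2 → 0, 0.5753/1 → 0; chars 00.
Subsquare: 0.9321/0.0833333 → 11 → l, 0.5753/0.0416667 → 13 → n; chars ln.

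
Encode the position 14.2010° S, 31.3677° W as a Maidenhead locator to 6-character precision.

Offset from 180°W / 90°S: lon 148.6323°, lat 75.7990°.
Field: 148.6323/20 → 7 → H, 75.7990/10 → 7 → H; chars HH.
Square: 8.6323/2 → 4, 5.7990/1 → 5; chars 45.
Subsquare: 0.6323/0.0833333 → 7 → h, 0.7990/0.0416667 → 19 → t; chars ht.

HH45ht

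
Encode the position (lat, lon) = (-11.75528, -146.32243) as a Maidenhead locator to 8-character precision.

Shift to the Maidenhead origin (180°W, 90°S): lon 33.67757, lat 78.24472.
Field: lon ⌊33.67757/20⌋ = 1 → B; lat ⌊78.24472/10⌋ = 7 → H.
Square: lon ⌊13.67757/2⌋ = 6; lat ⌊8.24472/1⌋ = 8.
Subsquare: lon ⌊1.67757/0.0833333⌋ = 20 → u; lat ⌊0.24472/0.0416667⌋ = 5 → f.
Extended square: lon ⌊0.01090/0.00833333⌋ = 1; lat ⌊0.03639/0.00416667⌋ = 8.

BH68uf18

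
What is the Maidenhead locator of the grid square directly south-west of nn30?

Longitude square 3; −1 → 2.
Latitude square 0; −1 → -1, wraps to 9, carry into field.
Latitude field N = 13; −1 → 12 = M.

NM29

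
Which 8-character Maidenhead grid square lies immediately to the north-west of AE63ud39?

AE63ue20

Longitude extended square 3; −1 → 2.
Latitude extended square 9; +1 → 10, wraps to 0, carry into subsquare.
Latitude subsquare d = 3; +1 → 4 = e.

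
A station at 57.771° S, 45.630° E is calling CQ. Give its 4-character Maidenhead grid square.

Add 180° to longitude and 90° to latitude: 225.63, 32.23.
Field (20°×10°, letters A–R): 225.63/20 → 11 → L, 32.23/10 → 3 → D; chars LD.
Square (2°×1°, digits 0–9): 5.63/2 → 2, 2.23/1 → 2; chars 22.

LD22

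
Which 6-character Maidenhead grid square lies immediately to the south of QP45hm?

QP45hl

Latitude subsquare m = 12; −1 → 11 = l.
The longitude characters are unchanged.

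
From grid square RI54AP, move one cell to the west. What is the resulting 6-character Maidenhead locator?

Longitude subsquare a = 0; −1 → -1, wraps to 23 = x, carry into square.
Longitude square 5; −1 → 4.
The latitude characters are unchanged.

RI44xp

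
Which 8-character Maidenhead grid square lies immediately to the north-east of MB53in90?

Longitude extended square 9; +1 → 10, wraps to 0, carry into subsquare.
Longitude subsquare i = 8; +1 → 9 = j.
Latitude extended square 0; +1 → 1.

MB53jn01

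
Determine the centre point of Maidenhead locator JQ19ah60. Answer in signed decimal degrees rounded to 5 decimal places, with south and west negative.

79.29375, 2.05417

Field J=9, Q=16: +9·20° lon, +16·10° lat → SW at lon 0°, lat 70°.
Square 1, 9: +1·2° lon, +9·1° lat → SW at lon 2°, lat 79°.
Subsquare a=0, h=7: +0·0.0833333° lon, +7·0.0416667° lat → SW at lon 2°, lat 79.2917°.
Extended square 6, 0: +6·0.00833333° lon, +0·0.00416667° lat → SW at lon 2.05°, lat 79.2917°.
Cell spans 0.00833333° lon × 0.00416667° lat. Centre is SW corner plus half of each.
latitude 79.29375, longitude 2.05417.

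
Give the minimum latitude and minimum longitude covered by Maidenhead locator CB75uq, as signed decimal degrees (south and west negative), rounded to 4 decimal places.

-74.3333, -124.3333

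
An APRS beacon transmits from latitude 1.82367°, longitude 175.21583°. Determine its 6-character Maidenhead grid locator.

RJ71ot

Offset from 180°W / 90°S: lon 355.2158°, lat 91.8237°.
Field: lon ⌊355.2158/20⌋ = 17 → R; lat ⌊91.8237/10⌋ = 9 → J.
Square: lon ⌊15.2158/2⌋ = 7; lat ⌊1.8237/1⌋ = 1.
Subsquare: lon ⌊1.2158/0.0833333⌋ = 14 → o; lat ⌊0.8237/0.0416667⌋ = 19 → t.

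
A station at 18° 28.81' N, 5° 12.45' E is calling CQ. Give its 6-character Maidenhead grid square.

Shift to the Maidenhead origin (180°W, 90°S): lon 185.2075, lat 108.4802.
Field: 185.2075/20 → 9 → J, 108.4802/10 → 10 → K; chars JK.
Square: 5.2075/2 → 2, 8.4802/1 → 8; chars 28.
Subsquare: 1.2075/0.0833333 → 14 → o, 0.4802/0.0416667 → 11 → l; chars ol.

JK28ol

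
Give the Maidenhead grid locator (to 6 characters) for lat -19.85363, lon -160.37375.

AH90td

Shift to the Maidenhead origin (180°W, 90°S): lon 19.6262, lat 70.1464.
Field: 19.6262/20 → 0 → A, 70.1464/10 → 7 → H; chars AH.
Square: 19.6262/2 → 9, 0.1464/1 → 0; chars 90.
Subsquare: 1.6262/0.0833333 → 19 → t, 0.1464/0.0416667 → 3 → d; chars td.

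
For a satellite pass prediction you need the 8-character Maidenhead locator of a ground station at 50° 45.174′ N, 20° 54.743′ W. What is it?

HO90ns00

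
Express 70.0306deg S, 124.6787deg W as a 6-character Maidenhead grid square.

CB79px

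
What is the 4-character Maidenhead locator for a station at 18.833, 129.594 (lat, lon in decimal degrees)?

PK48

Shift to the Maidenhead origin (180°W, 90°S): lon 309.59, lat 108.83.
Field: 309.59/20 → 15 → P, 108.83/10 → 10 → K; chars PK.
Square: 9.59/2 → 4, 8.83/1 → 8; chars 48.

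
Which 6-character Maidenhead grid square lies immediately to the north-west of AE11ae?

AE01xf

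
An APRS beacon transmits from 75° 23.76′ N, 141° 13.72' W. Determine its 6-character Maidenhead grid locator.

Offset from 180°W / 90°S: lon 38.7713°, lat 165.3960°.
Field: lon ⌊38.7713/20⌋ = 1 → B; lat ⌊165.3960/10⌋ = 16 → Q.
Square: lon ⌊18.7713/2⌋ = 9; lat ⌊5.3960/1⌋ = 5.
Subsquare: lon ⌊0.7713/0.0833333⌋ = 9 → j; lat ⌊0.3960/0.0416667⌋ = 9 → j.

BQ95jj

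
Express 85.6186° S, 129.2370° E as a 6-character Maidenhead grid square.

Shift to the Maidenhead origin (180°W, 90°S): lon 309.2370, lat 4.3814.
Field: 309.2370/20 → 15 → P, 4.3814/10 → 0 → A; chars PA.
Square: 9.2370/2 → 4, 4.3814/1 → 4; chars 44.
Subsquare: 1.2370/0.0833333 → 14 → o, 0.3814/0.0416667 → 9 → j; chars oj.

PA44oj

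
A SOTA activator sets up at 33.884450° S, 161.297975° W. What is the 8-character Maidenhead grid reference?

AF96ic47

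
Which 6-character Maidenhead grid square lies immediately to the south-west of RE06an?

Longitude subsquare a = 0; −1 → -1, wraps to 23 = x, carry into square.
Longitude square 0; −1 → -1, wraps to 9, carry into field.
Longitude field R = 17; −1 → 16 = Q.
Latitude subsquare n = 13; −1 → 12 = m.

QE96xm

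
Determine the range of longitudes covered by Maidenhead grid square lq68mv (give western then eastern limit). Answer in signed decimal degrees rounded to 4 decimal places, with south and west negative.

Field L=11, Q=16: +11·20° lon, +16·10° lat → SW at lon 40°, lat 70°.
Square 6, 8: +6·2° lon, +8·1° lat → SW at lon 52°, lat 78°.
Subsquare m=12, v=21: +12·0.0833333° lon, +21·0.0416667° lat → SW at lon 53°, lat 78.875°.
Cell spans 0.0833333° lon × 0.0416667° lat.
west 53.0000, east 53.0833.

53.0000, 53.0833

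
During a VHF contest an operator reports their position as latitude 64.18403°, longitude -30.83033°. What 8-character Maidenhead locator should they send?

HP44oe04

Add 180° to longitude and 90° to latitude: 149.16967, 154.18403.
Field: 149.16967/20 → 7 → H, 154.18403/10 → 15 → P; chars HP.
Square: 9.16967/2 → 4, 4.18403/1 → 4; chars 44.
Subsquare: 1.16967/0.0833333 → 14 → o, 0.18403/0.0416667 → 4 → e; chars oe.
Extended square: 0.00300/0.00833333 → 0, 0.01736/0.00416667 → 4; chars 04.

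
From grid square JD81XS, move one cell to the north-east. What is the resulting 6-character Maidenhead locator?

JD91at

Longitude subsquare x = 23; +1 → 24, wraps to 0 = a, carry into square.
Longitude square 8; +1 → 9.
Latitude subsquare s = 18; +1 → 19 = t.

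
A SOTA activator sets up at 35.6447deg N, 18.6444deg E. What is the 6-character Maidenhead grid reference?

JM95hp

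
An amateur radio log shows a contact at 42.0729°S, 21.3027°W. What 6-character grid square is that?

Shift to the Maidenhead origin (180°W, 90°S): lon 158.6973, lat 47.9271.
Field: 158.6973/20 → 7 → H, 47.9271/10 → 4 → E; chars HE.
Square: 18.6973/2 → 9, 7.9271/1 → 7; chars 97.
Subsquare: 0.6973/0.0833333 → 8 → i, 0.9271/0.0416667 → 22 → w; chars iw.

HE97iw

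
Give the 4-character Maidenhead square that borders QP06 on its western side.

PP96

Longitude square 0; −1 → -1, wraps to 9, carry into field.
Longitude field Q = 16; −1 → 15 = P.
The latitude characters are unchanged.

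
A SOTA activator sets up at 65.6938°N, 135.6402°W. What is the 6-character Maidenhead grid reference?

CP25eq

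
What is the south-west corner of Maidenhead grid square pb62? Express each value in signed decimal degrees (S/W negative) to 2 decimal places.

Field P=15, B=1: +15·20° lon, +1·10° lat → SW at lon 120°, lat -80°.
Square 6, 2: +6·2° lon, +2·1° lat → SW at lon 132°, lat -78°.
latitude -78.00, longitude 132.00.

-78.00, 132.00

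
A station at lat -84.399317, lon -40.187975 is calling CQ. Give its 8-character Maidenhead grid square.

Add 180° to longitude and 90° to latitude: 139.81203, 5.60068.
Field: 139.81203/20 → 6 → G, 5.60068/10 → 0 → A; chars GA.
Square: 19.81203/2 → 9, 5.60068/1 → 5; chars 95.
Subsquare: 1.81203/0.0833333 → 21 → v, 0.60068/0.0416667 → 14 → o; chars vo.
Extended square: 0.06203/0.00833333 → 7, 0.01735/0.00416667 → 4; chars 74.

GA95vo74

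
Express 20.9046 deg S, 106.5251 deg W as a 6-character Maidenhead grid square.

Add 180° to longitude and 90° to latitude: 73.4749, 69.0954.
Field: 73.4749/20 → 3 → D, 69.0954/10 → 6 → G; chars DG.
Square: 13.4749/2 → 6, 9.0954/1 → 9; chars 69.
Subsquare: 1.4749/0.0833333 → 17 → r, 0.0954/0.0416667 → 2 → c; chars rc.

DG69rc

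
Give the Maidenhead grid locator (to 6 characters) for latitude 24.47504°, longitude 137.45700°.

Add 180° to longitude and 90° to latitude: 317.4570, 114.4750.
Field: lon ⌊317.4570/20⌋ = 15 → P; lat ⌊114.4750/10⌋ = 11 → L.
Square: lon ⌊17.4570/2⌋ = 8; lat ⌊4.4750/1⌋ = 4.
Subsquare: lon ⌊1.4570/0.0833333⌋ = 17 → r; lat ⌊0.4750/0.0416667⌋ = 11 → l.

PL84rl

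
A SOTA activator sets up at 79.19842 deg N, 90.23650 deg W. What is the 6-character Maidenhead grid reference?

EQ49ve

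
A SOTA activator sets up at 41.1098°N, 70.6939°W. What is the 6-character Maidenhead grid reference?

FN41pc

Offset from 180°W / 90°S: lon 109.3061°, lat 131.1098°.
Field (20°×10°, letters A–R): lon ⌊109.3061/20⌋ = 5 → F; lat ⌊131.1098/10⌋ = 13 → N.
Square (2°×1°, digits 0–9): lon ⌊9.3061/2⌋ = 4; lat ⌊1.1098/1⌋ = 1.
Subsquare (5′×2.5′, letters a–x): lon ⌊1.3061/0.0833333⌋ = 15 → p; lat ⌊0.1098/0.0416667⌋ = 2 → c.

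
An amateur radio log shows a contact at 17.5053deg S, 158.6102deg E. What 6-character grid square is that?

QH92hl

Shift to the Maidenhead origin (180°W, 90°S): lon 338.6102, lat 72.4947.
Field: 338.6102/20 → 16 → Q, 72.4947/10 → 7 → H; chars QH.
Square: 18.6102/2 → 9, 2.4947/1 → 2; chars 92.
Subsquare: 0.6102/0.0833333 → 7 → h, 0.4947/0.0416667 → 11 → l; chars hl.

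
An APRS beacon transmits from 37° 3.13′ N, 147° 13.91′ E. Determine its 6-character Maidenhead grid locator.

Add 180° to longitude and 90° to latitude: 327.2318, 127.0522.
Field: 327.2318/20 → 16 → Q, 127.0522/10 → 12 → M; chars QM.
Square: 7.2318/2 → 3, 7.0522/1 → 7; chars 37.
Subsquare: 1.2318/0.0833333 → 14 → o, 0.0522/0.0416667 → 1 → b; chars ob.

QM37ob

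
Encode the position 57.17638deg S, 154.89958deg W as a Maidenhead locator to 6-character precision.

Add 180° to longitude and 90° to latitude: 25.1004, 32.8236.
Field (20°×10°, letters A–R): lon ⌊25.1004/20⌋ = 1 → B; lat ⌊32.8236/10⌋ = 3 → D.
Square (2°×1°, digits 0–9): lon ⌊5.1004/2⌋ = 2; lat ⌊2.8236/1⌋ = 2.
Subsquare (5′×2.5′, letters a–x): lon ⌊1.1004/0.0833333⌋ = 13 → n; lat ⌊0.8236/0.0416667⌋ = 19 → t.

BD22nt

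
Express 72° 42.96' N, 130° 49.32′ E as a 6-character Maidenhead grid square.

PQ52jr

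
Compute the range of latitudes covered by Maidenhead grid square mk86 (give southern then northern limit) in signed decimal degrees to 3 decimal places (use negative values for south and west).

Field M=12, K=10: +12·20° lon, +10·10° lat → SW at lon 60°, lat 10°.
Square 8, 6: +8·2° lon, +6·1° lat → SW at lon 76°, lat 16°.
Cell spans 2° lon × 1° lat.
south 16.000, north 17.000.

16.000, 17.000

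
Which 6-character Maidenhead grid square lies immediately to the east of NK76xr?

Longitude subsquare x = 23; +1 → 24, wraps to 0 = a, carry into square.
Longitude square 7; +1 → 8.
The latitude characters are unchanged.

NK86ar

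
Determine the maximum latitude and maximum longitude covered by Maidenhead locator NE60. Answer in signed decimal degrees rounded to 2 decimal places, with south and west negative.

Field N=13, E=4: +13·20° lon, +4·10° lat → SW at lon 80°, lat -50°.
Square 6, 0: +6·2° lon, +0·1° lat → SW at lon 92°, lat -50°.
Cell spans 2° lon × 1° lat. NE corner is SW corner plus one full cell.
latitude -49.00, longitude 94.00.

-49.00, 94.00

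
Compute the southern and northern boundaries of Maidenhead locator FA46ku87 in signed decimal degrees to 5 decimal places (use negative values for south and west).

-83.13750, -83.13333

Field F=5, A=0: +5·20° lon, +0·10° lat → SW at lon -80°, lat -90°.
Square 4, 6: +4·2° lon, +6·1° lat → SW at lon -72°, lat -84°.
Subsquare k=10, u=20: +10·0.0833333° lon, +20·0.0416667° lat → SW at lon -71.1667°, lat -83.1667°.
Extended square 8, 7: +8·0.00833333° lon, +7·0.00416667° lat → SW at lon -71.1°, lat -83.1375°.
Cell spans 0.00833333° lon × 0.00416667° lat.
south -83.13750, north -83.13333.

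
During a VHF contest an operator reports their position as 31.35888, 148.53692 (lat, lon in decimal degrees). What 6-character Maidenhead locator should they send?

QM41gi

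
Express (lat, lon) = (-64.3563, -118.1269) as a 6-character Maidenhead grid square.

DC05wp

Add 180° to longitude and 90° to latitude: 61.8731, 25.6437.
Field (20°×10°, letters A–R): 61.8731/20 → 3 → D, 25.6437/10 → 2 → C; chars DC.
Square (2°×1°, digits 0–9): 1.8731/2 → 0, 5.6437/1 → 5; chars 05.
Subsquare (5′×2.5′, letters a–x): 1.8731/0.0833333 → 22 → w, 0.6437/0.0416667 → 15 → p; chars wp.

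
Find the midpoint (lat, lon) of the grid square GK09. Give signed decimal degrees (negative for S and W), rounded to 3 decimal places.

19.500, -59.000

Field G=6, K=10: +6·20° lon, +10·10° lat → SW at lon -60°, lat 10°.
Square 0, 9: +0·2° lon, +9·1° lat → SW at lon -60°, lat 19°.
Cell spans 2° lon × 1° lat. Centre is SW corner plus half of each.
latitude 19.500, longitude -59.000.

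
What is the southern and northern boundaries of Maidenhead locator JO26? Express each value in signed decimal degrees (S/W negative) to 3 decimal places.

56.000, 57.000

Field J=9, O=14: +9·20° lon, +14·10° lat → SW at lon 0°, lat 50°.
Square 2, 6: +2·2° lon, +6·1° lat → SW at lon 4°, lat 56°.
Cell spans 2° lon × 1° lat.
south 56.000, north 57.000.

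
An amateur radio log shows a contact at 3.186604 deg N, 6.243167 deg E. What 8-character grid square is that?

Add 180° to longitude and 90° to latitude: 186.24317, 93.18660.
Field (20°×10°, letters A–R): 186.24317/20 → 9 → J, 93.18660/10 → 9 → J; chars JJ.
Square (2°×1°, digits 0–9): 6.24317/2 → 3, 3.18660/1 → 3; chars 33.
Subsquare (5′×2.5′, letters a–x): 0.24317/0.0833333 → 2 → c, 0.18660/0.0416667 → 4 → e; chars ce.
Extended square (30″×15″, digits 0–9): 0.07650/0.00833333 → 9, 0.01994/0.00416667 → 4; chars 94.

JJ33ce94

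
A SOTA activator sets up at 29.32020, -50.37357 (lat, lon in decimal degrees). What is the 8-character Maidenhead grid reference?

GL49th56

Shift to the Maidenhead origin (180°W, 90°S): lon 129.62643, lat 119.32020.
Field: lon ⌊129.62643/20⌋ = 6 → G; lat ⌊119.32020/10⌋ = 11 → L.
Square: lon ⌊9.62643/2⌋ = 4; lat ⌊9.32020/1⌋ = 9.
Subsquare: lon ⌊1.62643/0.0833333⌋ = 19 → t; lat ⌊0.32020/0.0416667⌋ = 7 → h.
Extended square: lon ⌊0.04310/0.00833333⌋ = 5; lat ⌊0.02853/0.00416667⌋ = 6.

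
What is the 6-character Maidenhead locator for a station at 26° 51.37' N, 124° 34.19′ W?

Shift to the Maidenhead origin (180°W, 90°S): lon 55.4302, lat 116.8562.
Field: 55.4302/20 → 2 → C, 116.8562/10 → 11 → L; chars CL.
Square: 15.4302/2 → 7, 6.8562/1 → 6; chars 76.
Subsquare: 1.4302/0.0833333 → 17 → r, 0.8562/0.0416667 → 20 → u; chars ru.

CL76ru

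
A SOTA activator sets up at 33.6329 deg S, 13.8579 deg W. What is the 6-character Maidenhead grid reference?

Add 180° to longitude and 90° to latitude: 166.1421, 56.3671.
Field: lon ⌊166.1421/20⌋ = 8 → I; lat ⌊56.3671/10⌋ = 5 → F.
Square: lon ⌊6.1421/2⌋ = 3; lat ⌊6.3671/1⌋ = 6.
Subsquare: lon ⌊0.1421/0.0833333⌋ = 1 → b; lat ⌊0.3671/0.0416667⌋ = 8 → i.

IF36bi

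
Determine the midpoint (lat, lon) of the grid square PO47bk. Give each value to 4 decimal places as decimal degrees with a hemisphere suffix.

57.4375° N, 128.1250° E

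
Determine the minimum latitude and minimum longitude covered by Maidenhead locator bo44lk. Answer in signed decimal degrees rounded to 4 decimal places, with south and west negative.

54.4167, -151.0833

Field B=1, O=14: +1·20° lon, +14·10° lat → SW at lon -160°, lat 50°.
Square 4, 4: +4·2° lon, +4·1° lat → SW at lon -152°, lat 54°.
Subsquare l=11, k=10: +11·0.0833333° lon, +10·0.0416667° lat → SW at lon -151.083°, lat 54.4167°.
latitude 54.4167, longitude -151.0833.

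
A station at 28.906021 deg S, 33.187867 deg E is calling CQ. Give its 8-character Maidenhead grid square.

Shift to the Maidenhead origin (180°W, 90°S): lon 213.18787, lat 61.09398.
Field: lon ⌊213.18787/20⌋ = 10 → K; lat ⌊61.09398/10⌋ = 6 → G.
Square: lon ⌊13.18787/2⌋ = 6; lat ⌊1.09398/1⌋ = 1.
Subsquare: lon ⌊1.18787/0.0833333⌋ = 14 → o; lat ⌊0.09398/0.0416667⌋ = 2 → c.
Extended square: lon ⌊0.02120/0.00833333⌋ = 2; lat ⌊0.01065/0.00416667⌋ = 2.

KG61oc22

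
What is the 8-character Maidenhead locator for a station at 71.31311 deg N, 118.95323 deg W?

Add 180° to longitude and 90° to latitude: 61.04677, 161.31311.
Field (20°×10°, letters A–R): 61.04677/20 → 3 → D, 161.31311/10 → 16 → Q; chars DQ.
Square (2°×1°, digits 0–9): 1.04677/2 → 0, 1.31311/1 → 1; chars 01.
Subsquare (5′×2.5′, letters a–x): 1.04677/0.0833333 → 12 → m, 0.31311/0.0416667 → 7 → h; chars mh.
Extended square (30″×15″, digits 0–9): 0.04677/0.00833333 → 5, 0.02144/0.00416667 → 5; chars 55.

DQ01mh55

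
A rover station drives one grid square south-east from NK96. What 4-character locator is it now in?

Longitude square 9; +1 → 10, wraps to 0, carry into field.
Longitude field N = 13; +1 → 14 = O.
Latitude square 6; −1 → 5.

OK05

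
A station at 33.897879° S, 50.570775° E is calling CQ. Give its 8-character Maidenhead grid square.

LF56gc84

Add 180° to longitude and 90° to latitude: 230.57077, 56.10212.
Field: 230.57077/20 → 11 → L, 56.10212/10 → 5 → F; chars LF.
Square: 10.57077/2 → 5, 6.10212/1 → 6; chars 56.
Subsquare: 0.57077/0.0833333 → 6 → g, 0.10212/0.0416667 → 2 → c; chars gc.
Extended square: 0.07077/0.00833333 → 8, 0.01879/0.00416667 → 4; chars 84.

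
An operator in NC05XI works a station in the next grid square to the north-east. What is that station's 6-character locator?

Longitude subsquare x = 23; +1 → 24, wraps to 0 = a, carry into square.
Longitude square 0; +1 → 1.
Latitude subsquare i = 8; +1 → 9 = j.

NC15aj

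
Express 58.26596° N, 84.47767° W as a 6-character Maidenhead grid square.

Add 180° to longitude and 90° to latitude: 95.5223, 148.2660.
Field: lon ⌊95.5223/20⌋ = 4 → E; lat ⌊148.2660/10⌋ = 14 → O.
Square: lon ⌊15.5223/2⌋ = 7; lat ⌊8.2660/1⌋ = 8.
Subsquare: lon ⌊1.5223/0.0833333⌋ = 18 → s; lat ⌊0.2660/0.0416667⌋ = 6 → g.

EO78sg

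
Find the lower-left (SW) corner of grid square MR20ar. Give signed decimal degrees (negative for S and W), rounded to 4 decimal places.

80.7083, 64.0000

Field M=12, R=17: +12·20° lon, +17·10° lat → SW at lon 60°, lat 80°.
Square 2, 0: +2·2° lon, +0·1° lat → SW at lon 64°, lat 80°.
Subsquare a=0, r=17: +0·0.0833333° lon, +17·0.0416667° lat → SW at lon 64°, lat 80.7083°.
latitude 80.7083, longitude 64.0000.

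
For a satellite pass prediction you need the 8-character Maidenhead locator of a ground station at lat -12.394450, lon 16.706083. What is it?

JH87io45

Shift to the Maidenhead origin (180°W, 90°S): lon 196.70608, lat 77.60555.
Field: 196.70608/20 → 9 → J, 77.60555/10 → 7 → H; chars JH.
Square: 16.70608/2 → 8, 7.60555/1 → 7; chars 87.
Subsquare: 0.70608/0.0833333 → 8 → i, 0.60555/0.0416667 → 14 → o; chars io.
Extended square: 0.03942/0.00833333 → 4, 0.02222/0.00416667 → 5; chars 45.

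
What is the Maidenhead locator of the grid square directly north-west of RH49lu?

RH49kv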